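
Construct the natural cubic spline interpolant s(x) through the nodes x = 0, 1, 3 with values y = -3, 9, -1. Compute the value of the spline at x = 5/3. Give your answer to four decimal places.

Let m_i = s''(x_i). Step sizes h_i = 1, 2; slopes of the chords Δ_i = (y_(i+1) - y_i)/h_i = 12, -5.
  1·m_0 + 6·m_1 + 2·m_2 = 6(Δ_1 - Δ_0) = -102
Natural end conditions: m_0 = m_2 = 0.
Forward elimination and back-substitution give m_0 = 0, m_1 = -17, m_2 = 0.
On [1, 3], s(x) = 9 + 19/3·(x - 1) - 17/2·(x - 1)² + 17/12·(x - 1)³.
With (x - 1) = 2/3: s(5/3) = 799/81.

9.8642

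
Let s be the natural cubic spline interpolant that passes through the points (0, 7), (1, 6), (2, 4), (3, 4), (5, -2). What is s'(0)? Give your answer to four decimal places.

Let M_i = s''(x_i). Step sizes h_i = 1, 1, 1, 2; slopes of the chords Δ_i = (y_(i+1) - y_i)/h_i = -1, -2, 0, -3.
  1·M_0 + 4·M_1 + 1·M_2 = 6(Δ_1 - Δ_0) = -6
  1·M_1 + 4·M_2 + 1·M_3 = 6(Δ_2 - Δ_1) = 12
  1·M_2 + 6·M_3 + 2·M_4 = 6(Δ_3 - Δ_2) = -18
Natural end conditions: M_0 = M_4 = 0.
Hence M_0 = 0, M_1 = -114/43, M_2 = 198/43, M_3 = -162/43, M_4 = 0.
On [0, 1], s'(x) = b_0 + 2c_0·x + 3d_0·x² with b_0 = Δ_0 - h_0(2M_0 + M_1)/6 = -24/43, c_0 = M_0/2 = 0, d_0 = (M_1 - M_0)/(6h_0) = -19/43. So s'(0) = -24/43.

-0.5581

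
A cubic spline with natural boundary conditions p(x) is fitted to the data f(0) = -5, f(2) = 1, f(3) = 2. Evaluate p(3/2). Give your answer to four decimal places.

-0.0625

Put σ_i = p'' at the i-th knot. Here h = (2, 1) and Δ = (3, 1), so the interior equations h_(i-1)·σ_(i-1) + 2(h_(i-1)+h_i)·σ_i + h_i·σ_(i+1) = 6(Δ_i − Δ_(i-1)) read
  2·σ_0 + 6·σ_1 + 1·σ_2 = 6(Δ_1 - Δ_0) = -12
Natural end conditions: σ_0 = σ_2 = 0.
Solving the tridiagonal system: σ_0 = 0, σ_1 = -2, σ_2 = 0.
On [0, 2], p(x) = -5 + 11/3·x + 0·x² - 1/6·x³.
With x = 3/2: p(3/2) = -1/16.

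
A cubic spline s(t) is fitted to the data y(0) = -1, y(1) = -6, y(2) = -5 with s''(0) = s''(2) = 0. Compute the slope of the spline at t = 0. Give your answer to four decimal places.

Put M_i = s'' at the i-th knot. Here h = (1, 1) and Δ = (-5, 1), so the interior equations h_(i-1)·M_(i-1) + 2(h_(i-1)+h_i)·M_i + h_i·M_(i+1) = 6(Δ_i − Δ_(i-1)) read
  1·M_0 + 4·M_1 + 1·M_2 = 6(Δ_1 - Δ_0) = 36
Natural end conditions: M_0 = M_2 = 0.
Hence M_0 = 0, M_1 = 9, M_2 = 0.
On [0, 1], s'(t) = b_0 + 2c_0·t + 3d_0·t² with b_0 = Δ_0 - h_0(2M_0 + M_1)/6 = -13/2, c_0 = M_0/2 = 0, d_0 = (M_1 - M_0)/(6h_0) = 3/2. So s'(0) = -13/2.

-6.5000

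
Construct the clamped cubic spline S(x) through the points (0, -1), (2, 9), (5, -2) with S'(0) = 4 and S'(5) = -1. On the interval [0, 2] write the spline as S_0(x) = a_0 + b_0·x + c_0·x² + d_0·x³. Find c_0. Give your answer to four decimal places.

Put M_i = S'' at the i-th knot. Here h = (2, 3) and Δ = (5, -11/3), so the interior equations h_(i-1)·M_(i-1) + 2(h_(i-1)+h_i)·M_i + h_i·M_(i+1) = 6(Δ_i − Δ_(i-1)) read
  2·M_0 + 10·M_1 + 3·M_2 = 6(Δ_1 - Δ_0) = -52
Clamped end conditions give two more equations: 2h_0·M_0 + h_0·M_1 = 6(Δ_0 - S'(0)) = 6 and h_1·M_1 + 2h_1·M_2 = 6(S'(5) - Δ_1) = 16.
Forward elimination and back-substitution give M_0 = 57/10, M_1 = -42/5, M_2 = 103/15.
On [0, 2], with S_0(x) = a_0 + b_0·x + c_0·x² + d_0·x³: c_0 = M_0/2 = 57/20, d_0 = (M_1 - M_0)/(6h_0) = -47/40, b_0 = Δ_0 - h_0(2M_0 + M_1)/6 = 4.

2.8500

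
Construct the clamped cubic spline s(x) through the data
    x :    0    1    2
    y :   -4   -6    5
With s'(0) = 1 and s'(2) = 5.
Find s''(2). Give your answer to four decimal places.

Put m_i = s'' at the i-th knot. Here h = (1, 1) and Δ = (-2, 11), so the interior equations h_(i-1)·m_(i-1) + 2(h_(i-1)+h_i)·m_i + h_i·m_(i+1) = 6(Δ_i − Δ_(i-1)) read
  1·m_0 + 4·m_1 + 1·m_2 = 6(Δ_1 - Δ_0) = 78
Clamped end conditions give two more equations: 2h_0·m_0 + h_0·m_1 = 6(Δ_0 - s'(0)) = -18 and h_1·m_1 + 2h_1·m_2 = 6(s'(2) - Δ_1) = -36.
Forward elimination and back-substitution give m_0 = -53/2, m_1 = 35, m_2 = -71/2.

-35.5000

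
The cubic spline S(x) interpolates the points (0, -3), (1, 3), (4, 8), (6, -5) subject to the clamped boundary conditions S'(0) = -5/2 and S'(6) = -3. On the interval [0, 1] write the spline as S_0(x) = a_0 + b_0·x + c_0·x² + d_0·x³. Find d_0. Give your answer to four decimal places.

-5.4679

Write M_i for S''(x_i). With h_i = 1, 3, 2 and divided differences Δ_i = 6, 5/3, -13/2, the continuity of S' gives the tridiagonal system
  1·M_0 + 8·M_1 + 3·M_2 = 6(Δ_1 - Δ_0) = -26
  3·M_1 + 10·M_2 + 2·M_3 = 6(Δ_2 - Δ_1) = -49
Clamped end conditions give two more equations: 2h_0·M_0 + h_0·M_1 = 6(Δ_0 - S'(0)) = 51 and h_2·M_2 + 2h_2·M_3 = 6(S'(6) - Δ_2) = 21.
Solving: M_0 = 2179/78, M_1 = -190/39, M_2 = -389/78, M_3 = 302/39.
On [0, 1], with S_0(x) = a_0 + b_0·x + c_0·x² + d_0·x³: c_0 = M_0/2 = 2179/156, d_0 = (M_1 - M_0)/(6h_0) = -853/156, b_0 = Δ_0 - h_0(2M_0 + M_1)/6 = -5/2.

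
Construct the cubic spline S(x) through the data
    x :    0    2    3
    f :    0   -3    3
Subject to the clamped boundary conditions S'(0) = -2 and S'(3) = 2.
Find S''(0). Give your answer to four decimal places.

-5.4167

Put M_i = S'' at the i-th knot. Here h = (2, 1) and Δ = (-3/2, 6), so the interior equations h_(i-1)·M_(i-1) + 2(h_(i-1)+h_i)·M_i + h_i·M_(i+1) = 6(Δ_i − Δ_(i-1)) read
  2·M_0 + 6·M_1 + 1·M_2 = 6(Δ_1 - Δ_0) = 45
Clamped end conditions give two more equations: 2h_0·M_0 + h_0·M_1 = 6(Δ_0 - S'(0)) = 3 and h_1·M_1 + 2h_1·M_2 = 6(S'(3) - Δ_1) = -24.
Solving: M_0 = -65/12, M_1 = 37/3, M_2 = -109/6.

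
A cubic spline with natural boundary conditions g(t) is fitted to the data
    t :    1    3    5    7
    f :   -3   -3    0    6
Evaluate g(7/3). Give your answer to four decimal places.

-3.2222

Put M_i = g'' at the i-th knot. Here h = (2, 2, 2) and Δ = (0, 3/2, 3), so the interior equations h_(i-1)·M_(i-1) + 2(h_(i-1)+h_i)·M_i + h_i·M_(i+1) = 6(Δ_i − Δ_(i-1)) read
  2·M_0 + 8·M_1 + 2·M_2 = 6(Δ_1 - Δ_0) = 9
  2·M_1 + 8·M_2 + 2·M_3 = 6(Δ_2 - Δ_1) = 9
Natural end conditions: M_0 = M_3 = 0.
Solving the tridiagonal system: M_0 = 0, M_1 = 9/10, M_2 = 9/10, M_3 = 0.
On [1, 3], g(t) = -3 - 3/10·(t - 1) + 0·(t - 1)² + 3/40·(t - 1)³.
With (t - 1) = 4/3: g(7/3) = -29/9.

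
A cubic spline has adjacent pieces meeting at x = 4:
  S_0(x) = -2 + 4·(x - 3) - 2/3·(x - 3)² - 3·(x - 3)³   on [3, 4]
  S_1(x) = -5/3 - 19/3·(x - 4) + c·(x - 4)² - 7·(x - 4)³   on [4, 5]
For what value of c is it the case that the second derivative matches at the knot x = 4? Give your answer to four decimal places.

-9.6667

S_0''(x) = -4/3 - 18·(x - 3), so S_0''(4) = -58/3. On the right, S_1''(4) = 2c, so c = -29/3.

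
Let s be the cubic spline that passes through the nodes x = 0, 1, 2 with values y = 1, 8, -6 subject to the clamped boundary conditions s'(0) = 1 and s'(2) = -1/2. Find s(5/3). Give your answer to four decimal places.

Write M_i for s''(x_i). With h_i = 1, 1 and divided differences Δ_i = 7, -14, the continuity of s' gives the tridiagonal system
  1·M_0 + 4·M_1 + 1·M_2 = 6(Δ_1 - Δ_0) = -126
Clamped end conditions give two more equations: 2h_0·M_0 + h_0·M_1 = 6(Δ_0 - s'(0)) = 36 and h_1·M_1 + 2h_1·M_2 = 6(s'(2) - Δ_1) = 81.
Forward elimination and back-substitution give M_0 = 195/4, M_1 = -123/2, M_2 = 285/4.
On [1, 2], s(x) = 8 - 43/8·(x - 1) - 123/4·(x - 1)² + 177/8·(x - 1)³.
With (x - 1) = 2/3: s(5/3) = -97/36.

-2.6944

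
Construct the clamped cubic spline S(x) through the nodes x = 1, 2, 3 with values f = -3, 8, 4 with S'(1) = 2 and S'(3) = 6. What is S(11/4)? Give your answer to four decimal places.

With M_i denoting the second derivative at x_i, h_i = 1, 1, and Δ_i = (y_(i+1) − y_i)/h_i = 11, -4:
  1·M_0 + 4·M_1 + 1·M_2 = 6(Δ_1 - Δ_0) = -90
Clamped end conditions give two more equations: 2h_0·M_0 + h_0·M_1 = 6(Δ_0 - S'(1)) = 54 and h_1·M_1 + 2h_1·M_2 = 6(S'(3) - Δ_1) = 60.
Forward elimination and back-substitution give M_0 = 103/2, M_1 = -49, M_2 = 109/2.
On [2, 3], S(x) = 8 + 13/4·(x - 2) - 49/2·(x - 2)² + 69/4·(x - 2)³.
With (x - 2) = 3/4: S(11/4) = 1007/256.

3.9336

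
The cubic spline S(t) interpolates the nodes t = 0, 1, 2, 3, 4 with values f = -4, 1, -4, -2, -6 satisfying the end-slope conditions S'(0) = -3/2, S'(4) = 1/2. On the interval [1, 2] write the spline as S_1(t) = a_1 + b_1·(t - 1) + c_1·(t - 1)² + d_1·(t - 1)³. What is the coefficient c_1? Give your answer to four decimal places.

With M_i denoting the second derivative at x_i, h_i = 1, 1, 1, 1, and Δ_i = (y_(i+1) − y_i)/h_i = 5, -5, 2, -4:
  1·M_0 + 4·M_1 + 1·M_2 = 6(Δ_1 - Δ_0) = -60
  1·M_1 + 4·M_2 + 1·M_3 = 6(Δ_2 - Δ_1) = 42
  1·M_2 + 4·M_3 + 1·M_4 = 6(Δ_3 - Δ_2) = -36
Clamped end conditions give two more equations: 2h_0·M_0 + h_0·M_1 = 6(Δ_0 - S'(0)) = 39 and h_3·M_3 + 2h_3·M_4 = 6(S'(4) - Δ_3) = 27.
Forward elimination and back-substitution give M_0 = 239/7, M_1 = -205/7, M_2 = 23, M_3 = -145/7, M_4 = 167/7.
On [1, 2], with S_1(t) = a_1 + b_1·(t - 1) + c_1·(t - 1)² + d_1·(t - 1)³: c_1 = M_1/2 = -205/14, d_1 = (M_2 - M_1)/(6h_1) = 61/7, b_1 = Δ_1 - h_1(2M_1 + M_2)/6 = 13/14.

-14.6429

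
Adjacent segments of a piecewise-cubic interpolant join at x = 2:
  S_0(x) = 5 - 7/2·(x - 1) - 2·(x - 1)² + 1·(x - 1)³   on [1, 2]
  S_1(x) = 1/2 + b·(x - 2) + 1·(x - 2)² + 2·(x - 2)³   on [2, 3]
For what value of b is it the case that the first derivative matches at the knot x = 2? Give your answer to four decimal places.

-4.5000

S_0'(x) = -7/2 - 4·(x - 1) + 3·(x - 1)², so S_0'(2) = -9/2. On the right, S_1'(2) = b, so b = -9/2.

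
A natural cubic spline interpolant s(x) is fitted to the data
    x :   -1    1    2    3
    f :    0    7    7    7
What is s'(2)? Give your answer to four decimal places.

-0.3043

With m_i denoting the second derivative at x_i, h_i = 2, 1, 1, and Δ_i = (y_(i+1) − y_i)/h_i = 7/2, 0, 0:
  2·m_0 + 6·m_1 + 1·m_2 = 6(Δ_1 - Δ_0) = -21
  1·m_1 + 4·m_2 + 1·m_3 = 6(Δ_2 - Δ_1) = 0
Natural end conditions: m_0 = m_3 = 0.
Solving the tridiagonal system: m_0 = 0, m_1 = -84/23, m_2 = 21/23, m_3 = 0.
On [2, 3], s'(x) = b_2 + 2c_2·(x - 2) + 3d_2·(x - 2)² with b_2 = Δ_2 - h_2(2m_2 + m_3)/6 = -7/23, c_2 = m_2/2 = 21/46, d_2 = (m_3 - m_2)/(6h_2) = -7/46. So s'(2) = -7/23.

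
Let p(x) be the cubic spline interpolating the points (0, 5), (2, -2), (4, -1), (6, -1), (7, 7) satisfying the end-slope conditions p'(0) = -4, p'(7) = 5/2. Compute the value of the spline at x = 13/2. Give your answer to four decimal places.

Let m_i = p''(x_i). Step sizes h_i = 2, 2, 2, 1; slopes of the chords Δ_i = (y_(i+1) - y_i)/h_i = -7/2, 1/2, 0, 8.
  2·m_0 + 8·m_1 + 2·m_2 = 6(Δ_1 - Δ_0) = 24
  2·m_1 + 8·m_2 + 2·m_3 = 6(Δ_2 - Δ_1) = -3
  2·m_2 + 6·m_3 + 1·m_4 = 6(Δ_3 - Δ_2) = 48
Clamped end conditions give two more equations: 2h_0·m_0 + h_0·m_1 = 6(Δ_0 - p'(0)) = 3 and h_3·m_3 + 2h_3·m_4 = 6(p'(7) - Δ_3) = -33.
Solving: m_0 = -67/43, m_1 = 397/86, m_2 = -211/43, m_3 = 581/43, m_4 = -1000/43.
On [6, 7], p(x) = -1 + 317/43·(x - 6) + 581/86·(x - 6)² - 527/86·(x - 6)³.
With (x - 6) = 1/2: p(13/2) = 2483/688.

3.6090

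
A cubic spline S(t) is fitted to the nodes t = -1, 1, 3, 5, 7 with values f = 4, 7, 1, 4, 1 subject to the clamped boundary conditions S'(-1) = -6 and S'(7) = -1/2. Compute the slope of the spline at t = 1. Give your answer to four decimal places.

0.7321

With M_i denoting the second derivative at x_i, h_i = 2, 2, 2, 2, and Δ_i = (y_(i+1) − y_i)/h_i = 3/2, -3, 3/2, -3/2:
  2·M_0 + 8·M_1 + 2·M_2 = 6(Δ_1 - Δ_0) = -27
  2·M_1 + 8·M_2 + 2·M_3 = 6(Δ_2 - Δ_1) = 27
  2·M_2 + 8·M_3 + 2·M_4 = 6(Δ_3 - Δ_2) = -18
Clamped end conditions give two more equations: 2h_0·M_0 + h_0·M_1 = 6(Δ_0 - S'(-1)) = 45 and h_3·M_3 + 2h_3·M_4 = 6(S'(7) - Δ_3) = 6.
Hence M_0 = 883/56, M_1 = -253/28, M_2 = 55/8, M_3 = -139/28, M_4 = 223/56.
On [1, 3], S'(t) = b_1 + 2c_1·(t - 1) + 3d_1·(t - 1)² with b_1 = Δ_1 - h_1(2M_1 + M_2)/6 = 41/56, c_1 = M_1/2 = -253/56, d_1 = (M_2 - M_1)/(6h_1) = 297/224. So S'(1) = 41/56.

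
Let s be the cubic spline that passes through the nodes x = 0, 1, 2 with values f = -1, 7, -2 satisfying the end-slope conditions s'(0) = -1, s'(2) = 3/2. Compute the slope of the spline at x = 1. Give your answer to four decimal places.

Write σ_i for s''(x_i). With h_i = 1, 1 and divided differences Δ_i = 8, -9, the continuity of s' gives the tridiagonal system
  1·σ_0 + 4·σ_1 + 1·σ_2 = 6(Δ_1 - Δ_0) = -102
Clamped end conditions give two more equations: 2h_0·σ_0 + h_0·σ_1 = 6(Δ_0 - s'(0)) = 54 and h_1·σ_1 + 2h_1·σ_2 = 6(s'(2) - Δ_1) = 63.
Solving: σ_0 = 215/4, σ_1 = -107/2, σ_2 = 233/4.
On [1, 2], s'(x) = b_1 + 2c_1·(x - 1) + 3d_1·(x - 1)² with b_1 = Δ_1 - h_1(2σ_1 + σ_2)/6 = -7/8, c_1 = σ_1/2 = -107/4, d_1 = (σ_2 - σ_1)/(6h_1) = 149/8. So s'(1) = -7/8.

-0.8750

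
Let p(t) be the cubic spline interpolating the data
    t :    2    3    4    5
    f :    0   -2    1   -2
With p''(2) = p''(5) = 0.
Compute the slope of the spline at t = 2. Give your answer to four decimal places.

With M_i denoting the second derivative at x_i, h_i = 1, 1, 1, and Δ_i = (y_(i+1) − y_i)/h_i = -2, 3, -3:
  1·M_0 + 4·M_1 + 1·M_2 = 6(Δ_1 - Δ_0) = 30
  1·M_1 + 4·M_2 + 1·M_3 = 6(Δ_2 - Δ_1) = -36
Natural end conditions: M_0 = M_3 = 0.
Solving the tridiagonal system: M_0 = 0, M_1 = 52/5, M_2 = -58/5, M_3 = 0.
On [2, 3], p'(t) = b_0 + 2c_0·(t - 2) + 3d_0·(t - 2)² with b_0 = Δ_0 - h_0(2M_0 + M_1)/6 = -56/15, c_0 = M_0/2 = 0, d_0 = (M_1 - M_0)/(6h_0) = 26/15. So p'(2) = -56/15.

-3.7333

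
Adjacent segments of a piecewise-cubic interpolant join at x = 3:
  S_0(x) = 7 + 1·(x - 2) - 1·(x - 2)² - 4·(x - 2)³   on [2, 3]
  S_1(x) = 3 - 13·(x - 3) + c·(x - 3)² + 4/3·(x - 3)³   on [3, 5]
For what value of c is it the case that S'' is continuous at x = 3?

-13

S_0''(x) = -2 - 24·(x - 2), so S_0''(3) = -26. On the right, S_1''(3) = 2c, so c = -13.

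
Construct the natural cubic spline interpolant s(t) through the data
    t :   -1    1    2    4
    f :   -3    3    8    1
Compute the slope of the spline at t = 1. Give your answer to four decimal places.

5.3429

Let M_i = s''(x_i). Step sizes h_i = 2, 1, 2; slopes of the chords Δ_i = (y_(i+1) - y_i)/h_i = 3, 5, -7/2.
  2·M_0 + 6·M_1 + 1·M_2 = 6(Δ_1 - Δ_0) = 12
  1·M_1 + 6·M_2 + 2·M_3 = 6(Δ_2 - Δ_1) = -51
Natural end conditions: M_0 = M_3 = 0.
Solving: M_0 = 0, M_1 = 123/35, M_2 = -318/35, M_3 = 0.
On [1, 2], s'(t) = b_1 + 2c_1·(t - 1) + 3d_1·(t - 1)² with b_1 = Δ_1 - h_1(2M_1 + M_2)/6 = 187/35, c_1 = M_1/2 = 123/70, d_1 = (M_2 - M_1)/(6h_1) = -21/10. So s'(1) = 187/35.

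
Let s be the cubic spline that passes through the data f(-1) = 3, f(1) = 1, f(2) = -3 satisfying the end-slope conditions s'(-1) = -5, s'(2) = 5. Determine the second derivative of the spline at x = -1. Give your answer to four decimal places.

Write m_i for s''(x_i). With h_i = 2, 1 and divided differences Δ_i = -1, -4, the continuity of s' gives the tridiagonal system
  2·m_0 + 6·m_1 + 1·m_2 = 6(Δ_1 - Δ_0) = -18
Clamped end conditions give two more equations: 2h_0·m_0 + h_0·m_1 = 6(Δ_0 - s'(-1)) = 24 and h_1·m_1 + 2h_1·m_2 = 6(s'(2) - Δ_1) = 54.
Hence m_0 = 37/3, m_1 = -38/3, m_2 = 100/3.

12.3333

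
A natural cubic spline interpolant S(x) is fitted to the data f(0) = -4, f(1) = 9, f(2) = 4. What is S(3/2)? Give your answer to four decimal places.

Let σ_i = S''(x_i). Step sizes h_i = 1, 1; slopes of the chords Δ_i = (y_(i+1) - y_i)/h_i = 13, -5.
  1·σ_0 + 4·σ_1 + 1·σ_2 = 6(Δ_1 - Δ_0) = -108
Natural end conditions: σ_0 = σ_2 = 0.
Hence σ_0 = 0, σ_1 = -27, σ_2 = 0.
On [1, 2], S(x) = 9 + 4·(x - 1) - 27/2·(x - 1)² + 9/2·(x - 1)³.
With (x - 1) = 1/2: S(3/2) = 131/16.

8.1875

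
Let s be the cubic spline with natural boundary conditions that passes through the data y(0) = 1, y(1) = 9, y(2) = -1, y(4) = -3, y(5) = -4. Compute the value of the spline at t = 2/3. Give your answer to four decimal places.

Put M_i = s'' at the i-th knot. Here h = (1, 1, 2, 1) and Δ = (8, -10, -1, -1), so the interior equations h_(i-1)·M_(i-1) + 2(h_(i-1)+h_i)·M_i + h_i·M_(i+1) = 6(Δ_i − Δ_(i-1)) read
  1·M_0 + 4·M_1 + 1·M_2 = 6(Δ_1 - Δ_0) = -108
  1·M_1 + 6·M_2 + 2·M_3 = 6(Δ_2 - Δ_1) = 54
  2·M_2 + 6·M_3 + 1·M_4 = 6(Δ_3 - Δ_2) = 0
Natural end conditions: M_0 = M_4 = 0.
Solving the tridiagonal system: M_0 = 0, M_1 = -1890/61, M_2 = 972/61, M_3 = -324/61, M_4 = 0.
On [0, 1], s(t) = 1 + 803/61·t + 0·t² - 315/61·t³.
With t = 2/3: s(2/3) = 503/61.

8.2459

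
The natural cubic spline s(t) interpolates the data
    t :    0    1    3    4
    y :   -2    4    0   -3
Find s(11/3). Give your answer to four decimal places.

-2.0926

Put M_i = s'' at the i-th knot. Here h = (1, 2, 1) and Δ = (6, -2, -3), so the interior equations h_(i-1)·M_(i-1) + 2(h_(i-1)+h_i)·M_i + h_i·M_(i+1) = 6(Δ_i − Δ_(i-1)) read
  1·M_0 + 6·M_1 + 2·M_2 = 6(Δ_1 - Δ_0) = -48
  2·M_1 + 6·M_2 + 1·M_3 = 6(Δ_2 - Δ_1) = -6
Natural end conditions: M_0 = M_3 = 0.
Forward elimination and back-substitution give M_0 = 0, M_1 = -69/8, M_2 = 15/8, M_3 = 0.
On [3, 4], s(t) = 0 - 29/8·(t - 3) + 15/16·(t - 3)² - 5/16·(t - 3)³.
With (t - 3) = 2/3: s(11/3) = -113/54.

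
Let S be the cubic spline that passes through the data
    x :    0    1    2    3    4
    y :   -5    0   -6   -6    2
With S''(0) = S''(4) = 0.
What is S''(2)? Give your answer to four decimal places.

11.5714

Let m_i = S''(x_i). Step sizes h_i = 1, 1, 1, 1; slopes of the chords Δ_i = (y_(i+1) - y_i)/h_i = 5, -6, 0, 8.
  1·m_0 + 4·m_1 + 1·m_2 = 6(Δ_1 - Δ_0) = -66
  1·m_1 + 4·m_2 + 1·m_3 = 6(Δ_2 - Δ_1) = 36
  1·m_2 + 4·m_3 + 1·m_4 = 6(Δ_3 - Δ_2) = 48
Natural end conditions: m_0 = m_4 = 0.
Forward elimination and back-substitution give m_0 = 0, m_1 = -543/28, m_2 = 81/7, m_3 = 255/28, m_4 = 0.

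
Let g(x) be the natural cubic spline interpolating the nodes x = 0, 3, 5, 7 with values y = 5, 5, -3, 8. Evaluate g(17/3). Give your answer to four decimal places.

-1.3411

With m_i denoting the second derivative at x_i, h_i = 3, 2, 2, and Δ_i = (y_(i+1) − y_i)/h_i = 0, -4, 11/2:
  3·m_0 + 10·m_1 + 2·m_2 = 6(Δ_1 - Δ_0) = -24
  2·m_1 + 8·m_2 + 2·m_3 = 6(Δ_2 - Δ_1) = 57
Natural end conditions: m_0 = m_3 = 0.
Forward elimination and back-substitution give m_0 = 0, m_1 = -153/38, m_2 = 309/38, m_3 = 0.
On [5, 7], g(x) = -3 + 3/38·(x - 5) + 309/76·(x - 5)² - 103/152·(x - 5)³.
With (x - 5) = 2/3: g(17/3) = -688/513.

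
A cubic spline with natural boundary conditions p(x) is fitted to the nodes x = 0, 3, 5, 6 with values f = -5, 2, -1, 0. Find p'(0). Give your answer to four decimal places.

3.8333

Write M_i for p''(x_i). With h_i = 3, 2, 1 and divided differences Δ_i = 7/3, -3/2, 1, the continuity of p' gives the tridiagonal system
  3·M_0 + 10·M_1 + 2·M_2 = 6(Δ_1 - Δ_0) = -23
  2·M_1 + 6·M_2 + 1·M_3 = 6(Δ_2 - Δ_1) = 15
Natural end conditions: M_0 = M_3 = 0.
Solving the tridiagonal system: M_0 = 0, M_1 = -3, M_2 = 7/2, M_3 = 0.
On [0, 3], p'(x) = b_0 + 2c_0·x + 3d_0·x² with b_0 = Δ_0 - h_0(2M_0 + M_1)/6 = 23/6, c_0 = M_0/2 = 0, d_0 = (M_1 - M_0)/(6h_0) = -1/6. So p'(0) = 23/6.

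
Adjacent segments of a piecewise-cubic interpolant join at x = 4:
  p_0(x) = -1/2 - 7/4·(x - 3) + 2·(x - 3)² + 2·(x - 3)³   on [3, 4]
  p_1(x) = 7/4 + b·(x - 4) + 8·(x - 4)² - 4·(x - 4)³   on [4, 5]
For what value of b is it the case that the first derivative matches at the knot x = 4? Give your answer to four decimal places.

p_0'(x) = -7/4 + 4·(x - 3) + 6·(x - 3)², so p_0'(4) = 33/4. On the right, p_1'(4) = b, so b = 33/4.

8.2500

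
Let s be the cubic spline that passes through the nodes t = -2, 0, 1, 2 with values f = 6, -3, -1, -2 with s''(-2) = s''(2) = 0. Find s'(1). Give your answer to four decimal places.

1.1304

Let σ_i = s''(x_i). Step sizes h_i = 2, 1, 1; slopes of the chords Δ_i = (y_(i+1) - y_i)/h_i = -9/2, 2, -1.
  2·σ_0 + 6·σ_1 + 1·σ_2 = 6(Δ_1 - Δ_0) = 39
  1·σ_1 + 4·σ_2 + 1·σ_3 = 6(Δ_2 - Δ_1) = -18
Natural end conditions: σ_0 = σ_3 = 0.
Forward elimination and back-substitution give σ_0 = 0, σ_1 = 174/23, σ_2 = -147/23, σ_3 = 0.
On [1, 2], s'(t) = b_2 + 2c_2·(t - 1) + 3d_2·(t - 1)² with b_2 = Δ_2 - h_2(2σ_2 + σ_3)/6 = 26/23, c_2 = σ_2/2 = -147/46, d_2 = (σ_3 - σ_2)/(6h_2) = 49/46. So s'(1) = 26/23.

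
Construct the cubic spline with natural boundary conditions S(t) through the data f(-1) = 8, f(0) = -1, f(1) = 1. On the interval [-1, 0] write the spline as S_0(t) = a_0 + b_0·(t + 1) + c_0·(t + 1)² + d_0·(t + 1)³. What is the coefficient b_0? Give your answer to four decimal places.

-11.7500

Write σ_i for S''(x_i). With h_i = 1, 1 and divided differences Δ_i = -9, 2, the continuity of S' gives the tridiagonal system
  1·σ_0 + 4·σ_1 + 1·σ_2 = 6(Δ_1 - Δ_0) = 66
Natural end conditions: σ_0 = σ_2 = 0.
Solving the tridiagonal system: σ_0 = 0, σ_1 = 33/2, σ_2 = 0.
On [-1, 0], with S_0(t) = a_0 + b_0·(t + 1) + c_0·(t + 1)² + d_0·(t + 1)³: c_0 = σ_0/2 = 0, d_0 = (σ_1 - σ_0)/(6h_0) = 11/4, b_0 = Δ_0 - h_0(2σ_0 + σ_1)/6 = -47/4.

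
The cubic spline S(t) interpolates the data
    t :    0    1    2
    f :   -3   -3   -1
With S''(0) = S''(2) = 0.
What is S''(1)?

3

Write m_i for S''(x_i). With h_i = 1, 1 and divided differences Δ_i = 0, 2, the continuity of S' gives the tridiagonal system
  1·m_0 + 4·m_1 + 1·m_2 = 6(Δ_1 - Δ_0) = 12
Natural end conditions: m_0 = m_2 = 0.
Forward elimination and back-substitution give m_0 = 0, m_1 = 3, m_2 = 0.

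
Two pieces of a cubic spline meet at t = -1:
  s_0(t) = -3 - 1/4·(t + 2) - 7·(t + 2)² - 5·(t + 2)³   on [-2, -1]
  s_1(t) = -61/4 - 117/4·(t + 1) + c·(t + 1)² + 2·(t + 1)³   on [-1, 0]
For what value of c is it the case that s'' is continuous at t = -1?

s_0''(t) = -14 - 30·(t + 2), so s_0''(-1) = -44. On the right, s_1''(-1) = 2c, so c = -22.

-22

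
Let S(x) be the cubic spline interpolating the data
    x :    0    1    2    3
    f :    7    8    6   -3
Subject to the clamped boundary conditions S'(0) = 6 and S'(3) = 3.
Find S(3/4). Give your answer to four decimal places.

8.1250

With M_i denoting the second derivative at x_i, h_i = 1, 1, 1, and Δ_i = (y_(i+1) − y_i)/h_i = 1, -2, -9:
  1·M_0 + 4·M_1 + 1·M_2 = 6(Δ_1 - Δ_0) = -18
  1·M_1 + 4·M_2 + 1·M_3 = 6(Δ_2 - Δ_1) = -42
Clamped end conditions give two more equations: 2h_0·M_0 + h_0·M_1 = 6(Δ_0 - S'(0)) = -30 and h_2·M_2 + 2h_2·M_3 = 6(S'(3) - Δ_2) = 72.
Solving the tridiagonal system: M_0 = -18, M_1 = 6, M_2 = -24, M_3 = 48.
On [0, 1], S(x) = 7 + 6·x - 9·x² + 4·x³.
With x = 3/4: S(3/4) = 65/8.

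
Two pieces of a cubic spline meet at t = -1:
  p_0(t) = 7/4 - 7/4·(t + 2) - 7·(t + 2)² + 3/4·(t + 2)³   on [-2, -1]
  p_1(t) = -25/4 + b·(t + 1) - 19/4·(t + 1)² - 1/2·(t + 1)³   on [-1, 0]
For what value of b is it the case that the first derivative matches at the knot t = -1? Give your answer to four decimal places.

-13.5000

p_0'(t) = -7/4 - 14·(t + 2) + 9/4·(t + 2)², so p_0'(-1) = -27/2. On the right, p_1'(-1) = b, so b = -27/2.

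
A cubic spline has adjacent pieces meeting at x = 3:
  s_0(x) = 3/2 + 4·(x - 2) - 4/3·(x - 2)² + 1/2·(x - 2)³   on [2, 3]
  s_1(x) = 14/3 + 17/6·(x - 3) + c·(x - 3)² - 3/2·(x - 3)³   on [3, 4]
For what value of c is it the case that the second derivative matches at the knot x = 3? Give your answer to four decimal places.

0.1667

s_0''(x) = -8/3 + 3·(x - 2), so s_0''(3) = 1/3. On the right, s_1''(3) = 2c, so c = 1/6.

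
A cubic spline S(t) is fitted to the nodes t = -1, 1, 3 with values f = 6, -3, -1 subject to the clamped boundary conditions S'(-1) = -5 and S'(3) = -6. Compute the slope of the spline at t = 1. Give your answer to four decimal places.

Put m_i = S'' at the i-th knot. Here h = (2, 2) and Δ = (-9/2, 1), so the interior equations h_(i-1)·m_(i-1) + 2(h_(i-1)+h_i)·m_i + h_i·m_(i+1) = 6(Δ_i − Δ_(i-1)) read
  2·m_0 + 8·m_1 + 2·m_2 = 6(Δ_1 - Δ_0) = 33
Clamped end conditions give two more equations: 2h_0·m_0 + h_0·m_1 = 6(Δ_0 - S'(-1)) = 3 and h_1·m_1 + 2h_1·m_2 = 6(S'(3) - Δ_1) = -42.
Forward elimination and back-substitution give m_0 = -29/8, m_1 = 35/4, m_2 = -119/8.
On [1, 3], S'(t) = b_1 + 2c_1·(t - 1) + 3d_1·(t - 1)² with b_1 = Δ_1 - h_1(2m_1 + m_2)/6 = 1/8, c_1 = m_1/2 = 35/8, d_1 = (m_2 - m_1)/(6h_1) = -63/32. So S'(1) = 1/8.

0.1250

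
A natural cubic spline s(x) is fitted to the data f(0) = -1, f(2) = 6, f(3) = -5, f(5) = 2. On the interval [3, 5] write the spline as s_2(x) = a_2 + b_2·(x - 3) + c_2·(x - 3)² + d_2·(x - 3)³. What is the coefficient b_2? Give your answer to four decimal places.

-8.1000

With M_i denoting the second derivative at x_i, h_i = 2, 1, 2, and Δ_i = (y_(i+1) − y_i)/h_i = 7/2, -11, 7/2:
  2·M_0 + 6·M_1 + 1·M_2 = 6(Δ_1 - Δ_0) = -87
  1·M_1 + 6·M_2 + 2·M_3 = 6(Δ_2 - Δ_1) = 87
Natural end conditions: M_0 = M_3 = 0.
Hence M_0 = 0, M_1 = -87/5, M_2 = 87/5, M_3 = 0.
On [3, 5], with s_2(x) = a_2 + b_2·(x - 3) + c_2·(x - 3)² + d_2·(x - 3)³: c_2 = M_2/2 = 87/10, d_2 = (M_3 - M_2)/(6h_2) = -29/20, b_2 = Δ_2 - h_2(2M_2 + M_3)/6 = -81/10.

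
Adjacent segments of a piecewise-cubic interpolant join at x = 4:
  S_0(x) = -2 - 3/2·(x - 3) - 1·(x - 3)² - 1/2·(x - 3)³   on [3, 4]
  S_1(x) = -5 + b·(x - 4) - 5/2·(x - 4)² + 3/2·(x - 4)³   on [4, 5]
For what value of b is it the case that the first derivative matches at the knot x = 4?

S_0'(x) = -3/2 - 2·(x - 3) - 3/2·(x - 3)², so S_0'(4) = -5. On the right, S_1'(4) = b, so b = -5.

-5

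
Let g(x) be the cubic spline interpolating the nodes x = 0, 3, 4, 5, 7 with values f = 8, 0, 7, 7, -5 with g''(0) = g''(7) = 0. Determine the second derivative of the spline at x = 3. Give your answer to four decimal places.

8.7079

Let M_i = g''(x_i). Step sizes h_i = 3, 1, 1, 2; slopes of the chords Δ_i = (y_(i+1) - y_i)/h_i = -8/3, 7, 0, -6.
  3·M_0 + 8·M_1 + 1·M_2 = 6(Δ_1 - Δ_0) = 58
  1·M_1 + 4·M_2 + 1·M_3 = 6(Δ_2 - Δ_1) = -42
  1·M_2 + 6·M_3 + 2·M_4 = 6(Δ_3 - Δ_2) = -36
Natural end conditions: M_0 = M_4 = 0.
Hence M_0 = 0, M_1 = 775/89, M_2 = -1038/89, M_3 = -361/89, M_4 = 0.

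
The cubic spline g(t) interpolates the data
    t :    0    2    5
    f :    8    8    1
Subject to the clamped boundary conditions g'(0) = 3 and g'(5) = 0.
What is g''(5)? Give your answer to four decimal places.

3.1333

With m_i denoting the second derivative at x_i, h_i = 2, 3, and Δ_i = (y_(i+1) − y_i)/h_i = 0, -7/3:
  2·m_0 + 10·m_1 + 3·m_2 = 6(Δ_1 - Δ_0) = -14
Clamped end conditions give two more equations: 2h_0·m_0 + h_0·m_1 = 6(Δ_0 - g'(0)) = -18 and h_1·m_1 + 2h_1·m_2 = 6(g'(5) - Δ_1) = 14.
Forward elimination and back-substitution give m_0 = -37/10, m_1 = -8/5, m_2 = 47/15.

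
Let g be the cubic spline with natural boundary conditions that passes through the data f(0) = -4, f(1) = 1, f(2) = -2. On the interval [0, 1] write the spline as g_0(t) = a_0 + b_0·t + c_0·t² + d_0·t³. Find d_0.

-2

Put M_i = g'' at the i-th knot. Here h = (1, 1) and Δ = (5, -3), so the interior equations h_(i-1)·M_(i-1) + 2(h_(i-1)+h_i)·M_i + h_i·M_(i+1) = 6(Δ_i − Δ_(i-1)) read
  1·M_0 + 4·M_1 + 1·M_2 = 6(Δ_1 - Δ_0) = -48
Natural end conditions: M_0 = M_2 = 0.
Hence M_0 = 0, M_1 = -12, M_2 = 0.
On [0, 1], with g_0(t) = a_0 + b_0·t + c_0·t² + d_0·t³: c_0 = M_0/2 = 0, d_0 = (M_1 - M_0)/(6h_0) = -2, b_0 = Δ_0 - h_0(2M_0 + M_1)/6 = 7.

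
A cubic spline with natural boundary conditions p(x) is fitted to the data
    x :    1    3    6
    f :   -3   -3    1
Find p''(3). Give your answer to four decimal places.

0.8000

Put M_i = p'' at the i-th knot. Here h = (2, 3) and Δ = (0, 4/3), so the interior equations h_(i-1)·M_(i-1) + 2(h_(i-1)+h_i)·M_i + h_i·M_(i+1) = 6(Δ_i − Δ_(i-1)) read
  2·M_0 + 10·M_1 + 3·M_2 = 6(Δ_1 - Δ_0) = 8
Natural end conditions: M_0 = M_2 = 0.
Solving: M_0 = 0, M_1 = 4/5, M_2 = 0.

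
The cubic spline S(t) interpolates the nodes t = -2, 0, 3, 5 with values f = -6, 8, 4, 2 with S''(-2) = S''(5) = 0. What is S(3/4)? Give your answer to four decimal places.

9.0800

Put M_i = S'' at the i-th knot. Here h = (2, 3, 2) and Δ = (7, -4/3, -1), so the interior equations h_(i-1)·M_(i-1) + 2(h_(i-1)+h_i)·M_i + h_i·M_(i+1) = 6(Δ_i − Δ_(i-1)) read
  2·M_0 + 10·M_1 + 3·M_2 = 6(Δ_1 - Δ_0) = -50
  3·M_1 + 10·M_2 + 2·M_3 = 6(Δ_2 - Δ_1) = 2
Natural end conditions: M_0 = M_3 = 0.
Solving the tridiagonal system: M_0 = 0, M_1 = -506/91, M_2 = 170/91, M_3 = 0.
On [0, 3], S(t) = 8 + 899/273·t - 253/91·t² + 26/63·t³.
With t = 3/4: S(3/4) = 26441/2912.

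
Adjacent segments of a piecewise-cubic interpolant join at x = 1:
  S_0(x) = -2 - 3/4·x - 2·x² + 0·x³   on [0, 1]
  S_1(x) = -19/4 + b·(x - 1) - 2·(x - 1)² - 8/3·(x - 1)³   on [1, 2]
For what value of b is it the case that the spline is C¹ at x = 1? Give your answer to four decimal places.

-4.7500

S_0'(x) = -3/4 - 4·x + 0·x², so S_0'(1) = -19/4. On the right, S_1'(1) = b, so b = -19/4.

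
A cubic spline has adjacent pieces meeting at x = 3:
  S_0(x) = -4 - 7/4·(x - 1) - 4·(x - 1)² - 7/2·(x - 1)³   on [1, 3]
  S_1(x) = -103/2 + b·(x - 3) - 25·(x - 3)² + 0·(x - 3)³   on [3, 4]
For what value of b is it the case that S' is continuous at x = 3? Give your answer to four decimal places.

-59.7500

S_0'(x) = -7/4 - 8·(x - 1) - 21/2·(x - 1)², so S_0'(3) = -239/4. On the right, S_1'(3) = b, so b = -239/4.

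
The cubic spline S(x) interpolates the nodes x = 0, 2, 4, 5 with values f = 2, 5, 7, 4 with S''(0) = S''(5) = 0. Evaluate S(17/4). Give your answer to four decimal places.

6.4812

With M_i denoting the second derivative at x_i, h_i = 2, 2, 1, and Δ_i = (y_(i+1) − y_i)/h_i = 3/2, 1, -3:
  2·M_0 + 8·M_1 + 2·M_2 = 6(Δ_1 - Δ_0) = -3
  2·M_1 + 6·M_2 + 1·M_3 = 6(Δ_2 - Δ_1) = -24
Natural end conditions: M_0 = M_3 = 0.
Solving the tridiagonal system: M_0 = 0, M_1 = 15/22, M_2 = -93/22, M_3 = 0.
On [4, 5], S(x) = 7 - 35/22·(x - 4) - 93/44·(x - 4)² + 31/44·(x - 4)³.
With (x - 4) = 1/4: S(17/4) = 18251/2816.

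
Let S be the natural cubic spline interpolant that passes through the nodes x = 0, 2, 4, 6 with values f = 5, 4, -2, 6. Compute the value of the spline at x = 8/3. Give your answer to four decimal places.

1.6346

Write m_i for S''(x_i). With h_i = 2, 2, 2 and divided differences Δ_i = -1/2, -3, 4, the continuity of S' gives the tridiagonal system
  2·m_0 + 8·m_1 + 2·m_2 = 6(Δ_1 - Δ_0) = -15
  2·m_1 + 8·m_2 + 2·m_3 = 6(Δ_2 - Δ_1) = 42
Natural end conditions: m_0 = m_3 = 0.
Hence m_0 = 0, m_1 = -17/5, m_2 = 61/10, m_3 = 0.
On [2, 4], S(x) = 4 - 83/30·(x - 2) - 17/10·(x - 2)² + 19/24·(x - 2)³.
With (x - 2) = 2/3: S(8/3) = 662/405.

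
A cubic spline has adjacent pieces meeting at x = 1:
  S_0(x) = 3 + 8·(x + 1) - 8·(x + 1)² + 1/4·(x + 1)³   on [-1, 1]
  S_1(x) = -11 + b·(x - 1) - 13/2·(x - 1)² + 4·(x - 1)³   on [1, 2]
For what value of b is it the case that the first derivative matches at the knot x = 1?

-21

S_0'(x) = 8 - 16·(x + 1) + 3/4·(x + 1)², so S_0'(1) = -21. On the right, S_1'(1) = b, so b = -21.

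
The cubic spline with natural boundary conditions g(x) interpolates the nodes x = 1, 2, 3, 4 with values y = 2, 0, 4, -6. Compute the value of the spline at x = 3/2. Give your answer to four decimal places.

0.0500

Put M_i = g'' at the i-th knot. Here h = (1, 1, 1) and Δ = (-2, 4, -10), so the interior equations h_(i-1)·M_(i-1) + 2(h_(i-1)+h_i)·M_i + h_i·M_(i+1) = 6(Δ_i − Δ_(i-1)) read
  1·M_0 + 4·M_1 + 1·M_2 = 6(Δ_1 - Δ_0) = 36
  1·M_1 + 4·M_2 + 1·M_3 = 6(Δ_2 - Δ_1) = -84
Natural end conditions: M_0 = M_3 = 0.
Solving the tridiagonal system: M_0 = 0, M_1 = 76/5, M_2 = -124/5, M_3 = 0.
On [1, 2], g(x) = 2 - 68/15·(x - 1) + 0·(x - 1)² + 38/15·(x - 1)³.
With (x - 1) = 1/2: g(3/2) = 1/20.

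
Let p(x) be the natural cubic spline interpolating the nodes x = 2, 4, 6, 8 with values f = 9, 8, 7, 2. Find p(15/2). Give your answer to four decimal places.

3.5000

With m_i denoting the second derivative at x_i, h_i = 2, 2, 2, and Δ_i = (y_(i+1) − y_i)/h_i = -1/2, -1/2, -5/2:
  2·m_0 + 8·m_1 + 2·m_2 = 6(Δ_1 - Δ_0) = 0
  2·m_1 + 8·m_2 + 2·m_3 = 6(Δ_2 - Δ_1) = -12
Natural end conditions: m_0 = m_3 = 0.
Hence m_0 = 0, m_1 = 2/5, m_2 = -8/5, m_3 = 0.
On [6, 8], p(x) = 7 - 43/30·(x - 6) - 4/5·(x - 6)² + 2/15·(x - 6)³.
With (x - 6) = 3/2: p(15/2) = 7/2.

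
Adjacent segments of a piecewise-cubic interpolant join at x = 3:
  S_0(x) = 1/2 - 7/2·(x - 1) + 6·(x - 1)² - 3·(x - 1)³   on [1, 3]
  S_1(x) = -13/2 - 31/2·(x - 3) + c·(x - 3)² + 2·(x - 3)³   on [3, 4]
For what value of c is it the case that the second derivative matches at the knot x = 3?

S_0''(x) = 12 - 18·(x - 1), so S_0''(3) = -24. On the right, S_1''(3) = 2c, so c = -12.

-12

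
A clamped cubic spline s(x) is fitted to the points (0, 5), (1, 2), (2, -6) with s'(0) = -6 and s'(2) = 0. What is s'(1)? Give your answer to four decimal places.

Let M_i = s''(x_i). Step sizes h_i = 1, 1; slopes of the chords Δ_i = (y_(i+1) - y_i)/h_i = -3, -8.
  1·M_0 + 4·M_1 + 1·M_2 = 6(Δ_1 - Δ_0) = -30
Clamped end conditions give two more equations: 2h_0·M_0 + h_0·M_1 = 6(Δ_0 - s'(0)) = 18 and h_1·M_1 + 2h_1·M_2 = 6(s'(2) - Δ_1) = 48.
Solving the tridiagonal system: M_0 = 39/2, M_1 = -21, M_2 = 69/2.
On [1, 2], s'(x) = b_1 + 2c_1·(x - 1) + 3d_1·(x - 1)² with b_1 = Δ_1 - h_1(2M_1 + M_2)/6 = -27/4, c_1 = M_1/2 = -21/2, d_1 = (M_2 - M_1)/(6h_1) = 37/4. So s'(1) = -27/4.

-6.7500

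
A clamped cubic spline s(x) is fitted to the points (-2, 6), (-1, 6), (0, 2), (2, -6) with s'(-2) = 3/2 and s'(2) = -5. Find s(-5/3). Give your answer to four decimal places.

6.3906

With m_i denoting the second derivative at x_i, h_i = 1, 1, 2, and Δ_i = (y_(i+1) − y_i)/h_i = 0, -4, -4:
  1·m_0 + 4·m_1 + 1·m_2 = 6(Δ_1 - Δ_0) = -24
  1·m_1 + 6·m_2 + 2·m_3 = 6(Δ_2 - Δ_1) = 0
Clamped end conditions give two more equations: 2h_0·m_0 + h_0·m_1 = 6(Δ_0 - s'(-2)) = -9 and h_2·m_2 + 2h_2·m_3 = 6(s'(2) - Δ_2) = -6.
Hence m_0 = -16/11, m_1 = -67/11, m_2 = 20/11, m_3 = -53/22.
On [-2, -1], s(x) = 6 + 3/2·(x + 2) - 8/11·(x + 2)² - 17/22·(x + 2)³.
With (x + 2) = 1/3: s(-5/3) = 1898/297.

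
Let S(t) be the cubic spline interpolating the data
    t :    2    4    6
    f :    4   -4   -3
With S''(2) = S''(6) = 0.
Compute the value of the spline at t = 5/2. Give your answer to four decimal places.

1.4727

Put m_i = S'' at the i-th knot. Here h = (2, 2) and Δ = (-4, 1/2), so the interior equations h_(i-1)·m_(i-1) + 2(h_(i-1)+h_i)·m_i + h_i·m_(i+1) = 6(Δ_i − Δ_(i-1)) read
  2·m_0 + 8·m_1 + 2·m_2 = 6(Δ_1 - Δ_0) = 27
Natural end conditions: m_0 = m_2 = 0.
Hence m_0 = 0, m_1 = 27/8, m_2 = 0.
On [2, 4], S(t) = 4 - 41/8·(t - 2) + 0·(t - 2)² + 9/32·(t - 2)³.
With (t - 2) = 1/2: S(5/2) = 377/256.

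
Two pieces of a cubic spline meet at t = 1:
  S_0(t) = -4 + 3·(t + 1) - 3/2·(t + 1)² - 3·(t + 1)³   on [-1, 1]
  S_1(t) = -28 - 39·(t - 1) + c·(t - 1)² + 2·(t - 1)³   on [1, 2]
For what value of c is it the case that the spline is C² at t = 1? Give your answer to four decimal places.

-19.5000

S_0''(t) = -3 - 18·(t + 1), so S_0''(1) = -39. On the right, S_1''(1) = 2c, so c = -39/2.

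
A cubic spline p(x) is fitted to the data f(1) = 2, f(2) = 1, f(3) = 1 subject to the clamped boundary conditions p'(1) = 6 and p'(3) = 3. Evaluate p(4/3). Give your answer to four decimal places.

With M_i denoting the second derivative at x_i, h_i = 1, 1, and Δ_i = (y_(i+1) − y_i)/h_i = -1, 0:
  1·M_0 + 4·M_1 + 1·M_2 = 6(Δ_1 - Δ_0) = 6
Clamped end conditions give two more equations: 2h_0·M_0 + h_0·M_1 = 6(Δ_0 - p'(1)) = -42 and h_1·M_1 + 2h_1·M_2 = 6(p'(3) - Δ_1) = 18.
Solving the tridiagonal system: M_0 = -24, M_1 = 6, M_2 = 6.
On [1, 2], p(x) = 2 + 6·(x - 1) - 12·(x - 1)² + 5·(x - 1)³.
With (x - 1) = 1/3: p(4/3) = 77/27.

2.8519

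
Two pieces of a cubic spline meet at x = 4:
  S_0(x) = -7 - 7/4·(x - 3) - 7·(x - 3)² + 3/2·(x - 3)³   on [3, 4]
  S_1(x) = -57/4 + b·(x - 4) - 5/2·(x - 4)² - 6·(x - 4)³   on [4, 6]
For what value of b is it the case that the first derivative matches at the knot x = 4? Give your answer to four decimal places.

-11.2500

S_0'(x) = -7/4 - 14·(x - 3) + 9/2·(x - 3)², so S_0'(4) = -45/4. On the right, S_1'(4) = b, so b = -45/4.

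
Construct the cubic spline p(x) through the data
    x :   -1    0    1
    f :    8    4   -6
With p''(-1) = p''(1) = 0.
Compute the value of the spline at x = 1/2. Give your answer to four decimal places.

Write M_i for p''(x_i). With h_i = 1, 1 and divided differences Δ_i = -4, -10, the continuity of p' gives the tridiagonal system
  1·M_0 + 4·M_1 + 1·M_2 = 6(Δ_1 - Δ_0) = -36
Natural end conditions: M_0 = M_2 = 0.
Hence M_0 = 0, M_1 = -9, M_2 = 0.
On [0, 1], p(x) = 4 - 7·x - 9/2·x² + 3/2·x³.
With x = 1/2: p(1/2) = -7/16.

-0.4375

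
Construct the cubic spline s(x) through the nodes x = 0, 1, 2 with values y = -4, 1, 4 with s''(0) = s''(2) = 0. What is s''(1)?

-3

Put m_i = s'' at the i-th knot. Here h = (1, 1) and Δ = (5, 3), so the interior equations h_(i-1)·m_(i-1) + 2(h_(i-1)+h_i)·m_i + h_i·m_(i+1) = 6(Δ_i − Δ_(i-1)) read
  1·m_0 + 4·m_1 + 1·m_2 = 6(Δ_1 - Δ_0) = -12
Natural end conditions: m_0 = m_2 = 0.
Solving: m_0 = 0, m_1 = -3, m_2 = 0.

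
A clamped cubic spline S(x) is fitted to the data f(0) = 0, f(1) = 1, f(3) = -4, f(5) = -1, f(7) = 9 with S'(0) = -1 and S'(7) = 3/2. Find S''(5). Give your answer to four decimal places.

Let σ_i = S''(x_i). Step sizes h_i = 1, 2, 2, 2; slopes of the chords Δ_i = (y_(i+1) - y_i)/h_i = 1, -5/2, 3/2, 5.
  1·σ_0 + 6·σ_1 + 2·σ_2 = 6(Δ_1 - Δ_0) = -21
  2·σ_1 + 8·σ_2 + 2·σ_3 = 6(Δ_2 - Δ_1) = 24
  2·σ_2 + 8·σ_3 + 2·σ_4 = 6(Δ_3 - Δ_2) = 21
Clamped end conditions give two more equations: 2h_0·σ_0 + h_0·σ_1 = 6(Δ_0 - S'(0)) = 12 and h_3·σ_3 + 2h_3·σ_4 = 6(S'(7) - Δ_3) = -21.
Solving the tridiagonal system: σ_0 = 785/86, σ_1 = -269/43, σ_2 = 637/172, σ_3 = 148/43, σ_4 = -1199/172.

3.4419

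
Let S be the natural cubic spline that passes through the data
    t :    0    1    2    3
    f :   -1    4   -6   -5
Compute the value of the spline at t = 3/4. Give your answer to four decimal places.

4.3031

Put M_i = S'' at the i-th knot. Here h = (1, 1, 1) and Δ = (5, -10, 1), so the interior equations h_(i-1)·M_(i-1) + 2(h_(i-1)+h_i)·M_i + h_i·M_(i+1) = 6(Δ_i − Δ_(i-1)) read
  1·M_0 + 4·M_1 + 1·M_2 = 6(Δ_1 - Δ_0) = -90
  1·M_1 + 4·M_2 + 1·M_3 = 6(Δ_2 - Δ_1) = 66
Natural end conditions: M_0 = M_3 = 0.
Solving: M_0 = 0, M_1 = -142/5, M_2 = 118/5, M_3 = 0.
On [0, 1], S(t) = -1 + 146/15·t + 0·t² - 71/15·t³.
With t = 3/4: S(3/4) = 1377/320.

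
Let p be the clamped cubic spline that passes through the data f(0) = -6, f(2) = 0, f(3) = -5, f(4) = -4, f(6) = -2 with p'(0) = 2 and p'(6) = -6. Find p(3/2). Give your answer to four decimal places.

0.0281

Write M_i for p''(x_i). With h_i = 2, 1, 1, 2 and divided differences Δ_i = 3, -5, 1, 1, the continuity of p' gives the tridiagonal system
  2·M_0 + 6·M_1 + 1·M_2 = 6(Δ_1 - Δ_0) = -48
  1·M_1 + 4·M_2 + 1·M_3 = 6(Δ_2 - Δ_1) = 36
  1·M_2 + 6·M_3 + 2·M_4 = 6(Δ_3 - Δ_2) = 0
Clamped end conditions give two more equations: 2h_0·M_0 + h_0·M_1 = 6(Δ_0 - p'(0)) = 6 and h_3·M_3 + 2h_3·M_4 = 6(p'(6) - Δ_3) = -42.
Solving the tridiagonal system: M_0 = 233/30, M_1 = -188/15, M_2 = 35/3, M_3 = 28/15, M_4 = -343/30.
On [0, 2], p(x) = -6 + 2·x + 233/60·x² - 203/120·x³.
With x = 3/2: p(3/2) = 9/320.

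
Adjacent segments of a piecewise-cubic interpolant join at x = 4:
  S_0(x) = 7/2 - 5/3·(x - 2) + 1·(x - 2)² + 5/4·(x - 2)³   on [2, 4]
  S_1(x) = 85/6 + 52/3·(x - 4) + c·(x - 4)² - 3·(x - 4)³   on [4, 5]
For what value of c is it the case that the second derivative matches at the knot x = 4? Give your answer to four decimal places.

8.5000

S_0''(x) = 2 + 15/2·(x - 2), so S_0''(4) = 17. On the right, S_1''(4) = 2c, so c = 17/2.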